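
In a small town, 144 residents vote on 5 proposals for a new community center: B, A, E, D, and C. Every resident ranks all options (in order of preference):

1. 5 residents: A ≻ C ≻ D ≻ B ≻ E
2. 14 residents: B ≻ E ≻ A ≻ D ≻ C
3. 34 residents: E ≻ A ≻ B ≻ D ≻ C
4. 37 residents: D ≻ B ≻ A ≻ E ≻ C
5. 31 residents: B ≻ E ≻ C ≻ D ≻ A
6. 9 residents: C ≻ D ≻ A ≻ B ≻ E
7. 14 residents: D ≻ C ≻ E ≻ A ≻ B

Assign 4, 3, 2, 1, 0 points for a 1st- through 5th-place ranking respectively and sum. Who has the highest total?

B: 5·1 + 14·4 + 34·2 + 37·3 + 31·4 + 9·1 + 14·0 = 373
A: 5·4 + 14·2 + 34·3 + 37·2 + 31·0 + 9·2 + 14·1 = 256
E: 5·0 + 14·3 + 34·4 + 37·1 + 31·3 + 9·0 + 14·2 = 336
D: 5·2 + 14·1 + 34·1 + 37·4 + 31·1 + 9·3 + 14·4 = 320
C: 5·3 + 14·0 + 34·0 + 37·0 + 31·2 + 9·4 + 14·3 = 155
B has the highest Borda score (373).

B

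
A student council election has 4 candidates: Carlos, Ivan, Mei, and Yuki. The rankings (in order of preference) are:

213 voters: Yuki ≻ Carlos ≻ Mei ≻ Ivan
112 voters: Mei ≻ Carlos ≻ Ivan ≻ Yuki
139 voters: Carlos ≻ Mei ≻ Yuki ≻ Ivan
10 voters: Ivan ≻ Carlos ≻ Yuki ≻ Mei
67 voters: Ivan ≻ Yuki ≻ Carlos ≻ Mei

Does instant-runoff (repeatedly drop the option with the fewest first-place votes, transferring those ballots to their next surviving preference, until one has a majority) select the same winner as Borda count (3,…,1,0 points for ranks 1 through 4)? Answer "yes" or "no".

Instant-runoff — R1 Carlos 139, Ivan 77, Mei 112, Yuki 213 (Ivan out); R2 Carlos 149, Mei 112, Yuki 280 (Yuki winner). Winner: Yuki.
Borda — scores: Carlos 1154, Ivan 343, Mei 827, Yuki 922. Winner: Carlos.
The two methods disagree.

no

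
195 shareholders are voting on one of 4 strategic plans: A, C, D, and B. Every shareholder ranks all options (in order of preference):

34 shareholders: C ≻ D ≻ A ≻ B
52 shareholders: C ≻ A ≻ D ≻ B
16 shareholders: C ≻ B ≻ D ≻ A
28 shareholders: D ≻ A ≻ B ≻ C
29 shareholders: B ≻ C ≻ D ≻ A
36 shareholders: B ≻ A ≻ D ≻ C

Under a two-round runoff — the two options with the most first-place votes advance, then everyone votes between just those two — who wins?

C

Round 1 first-place votes: A 0, C 102, D 28, B 65.
C and B advance.
Runoff: C is preferred to B by 102 voters; B by 93.
C wins the runoff.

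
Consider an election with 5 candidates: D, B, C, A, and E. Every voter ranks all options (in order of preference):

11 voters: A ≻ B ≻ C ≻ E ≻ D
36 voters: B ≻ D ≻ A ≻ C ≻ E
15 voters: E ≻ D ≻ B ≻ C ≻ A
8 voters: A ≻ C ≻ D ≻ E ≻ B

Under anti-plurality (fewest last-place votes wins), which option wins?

Last-place votes: D 11, B 8, C 0, A 15, E 36.
C is ranked last by the fewest voters, so C wins.

C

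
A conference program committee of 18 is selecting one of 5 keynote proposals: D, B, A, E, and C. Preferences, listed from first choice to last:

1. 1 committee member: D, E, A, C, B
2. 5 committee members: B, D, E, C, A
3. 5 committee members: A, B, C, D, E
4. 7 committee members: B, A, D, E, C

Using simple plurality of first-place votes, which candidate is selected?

B

First-place votes: D 1, B 12, A 5, E 0, C 0.
B has the most first-place votes.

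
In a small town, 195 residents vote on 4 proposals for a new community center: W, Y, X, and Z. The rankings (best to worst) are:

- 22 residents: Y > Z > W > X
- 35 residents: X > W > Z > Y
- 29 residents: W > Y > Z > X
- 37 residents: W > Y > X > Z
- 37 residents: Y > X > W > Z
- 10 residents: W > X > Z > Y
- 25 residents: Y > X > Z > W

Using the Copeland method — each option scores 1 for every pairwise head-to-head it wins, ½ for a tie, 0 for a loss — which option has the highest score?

W: beats Y, X, and Z → score 3.
Y: beats X and Z; loses to W → score 2.
X: beats Z; loses to W and Y → score 1.
Z: loses to W, Y, and X → score 0.
W has the best pairwise record.

W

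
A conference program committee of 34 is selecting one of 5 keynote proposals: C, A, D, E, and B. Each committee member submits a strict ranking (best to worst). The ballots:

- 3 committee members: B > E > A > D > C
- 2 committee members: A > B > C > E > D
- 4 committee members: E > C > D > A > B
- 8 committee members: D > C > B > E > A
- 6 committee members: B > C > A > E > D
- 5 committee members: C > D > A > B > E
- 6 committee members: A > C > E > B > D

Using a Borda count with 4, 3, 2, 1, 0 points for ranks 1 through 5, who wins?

C: 3·0 + 2·2 + 4·3 + 8·3 + 6·3 + 5·4 + 6·3 = 96
A: 3·2 + 2·4 + 4·1 + 8·0 + 6·2 + 5·2 + 6·4 = 64
D: 3·1 + 2·0 + 4·2 + 8·4 + 6·0 + 5·3 + 6·0 = 58
E: 3·3 + 2·1 + 4·4 + 8·1 + 6·1 + 5·0 + 6·2 = 53
B: 3·4 + 2·3 + 4·0 + 8·2 + 6·4 + 5·1 + 6·1 = 69
C has the highest Borda score (96).

C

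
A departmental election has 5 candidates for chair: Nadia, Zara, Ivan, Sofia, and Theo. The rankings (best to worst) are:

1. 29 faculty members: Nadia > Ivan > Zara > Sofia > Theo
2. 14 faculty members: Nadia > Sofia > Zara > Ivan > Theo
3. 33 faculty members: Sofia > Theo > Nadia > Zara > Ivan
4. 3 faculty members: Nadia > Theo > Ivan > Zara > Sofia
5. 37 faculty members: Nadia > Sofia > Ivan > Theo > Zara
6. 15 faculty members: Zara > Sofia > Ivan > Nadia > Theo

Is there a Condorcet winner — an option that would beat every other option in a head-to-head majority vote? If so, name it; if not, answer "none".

Nadia vs Zara: 116–15 for Nadia.
Nadia vs Ivan: 116–15 for Nadia.
Nadia vs Sofia: 83–48 for Nadia.
Nadia vs Theo: 98–33 for Nadia.
Nadia beats every other option head-to-head.

Nadia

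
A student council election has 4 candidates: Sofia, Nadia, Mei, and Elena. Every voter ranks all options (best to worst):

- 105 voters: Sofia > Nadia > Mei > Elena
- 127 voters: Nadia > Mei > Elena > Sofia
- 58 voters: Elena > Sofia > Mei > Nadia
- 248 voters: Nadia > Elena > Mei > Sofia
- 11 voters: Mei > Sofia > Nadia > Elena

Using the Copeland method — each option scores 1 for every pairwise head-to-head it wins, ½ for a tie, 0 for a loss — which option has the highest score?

Sofia: loses to Nadia, Mei, and Elena → score 0.
Nadia: beats Sofia, Mei, and Elena → score 3.
Mei: beats Sofia; loses to Nadia and Elena → score 1.
Elena: beats Sofia and Mei; loses to Nadia → score 2.
Nadia has the best pairwise record.

Nadia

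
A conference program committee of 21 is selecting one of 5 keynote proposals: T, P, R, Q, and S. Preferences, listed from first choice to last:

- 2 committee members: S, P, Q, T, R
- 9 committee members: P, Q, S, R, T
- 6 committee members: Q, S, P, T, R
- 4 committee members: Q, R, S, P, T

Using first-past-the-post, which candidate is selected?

First-place votes: T 0, P 9, R 0, Q 10, S 2.
Q has the most first-place votes.

Q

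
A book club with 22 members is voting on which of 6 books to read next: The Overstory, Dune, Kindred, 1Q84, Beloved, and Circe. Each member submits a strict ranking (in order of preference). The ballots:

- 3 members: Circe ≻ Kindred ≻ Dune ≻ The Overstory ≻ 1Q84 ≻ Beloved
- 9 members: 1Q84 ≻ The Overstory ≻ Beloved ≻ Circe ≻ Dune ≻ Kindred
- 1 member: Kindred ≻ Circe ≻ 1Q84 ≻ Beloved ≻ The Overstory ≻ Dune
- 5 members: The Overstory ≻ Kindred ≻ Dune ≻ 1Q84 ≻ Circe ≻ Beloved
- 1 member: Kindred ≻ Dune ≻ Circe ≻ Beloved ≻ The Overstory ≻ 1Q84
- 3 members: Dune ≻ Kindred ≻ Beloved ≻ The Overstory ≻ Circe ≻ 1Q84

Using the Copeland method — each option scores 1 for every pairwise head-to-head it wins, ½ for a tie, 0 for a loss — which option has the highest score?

The Overstory: beats Dune, Kindred, 1Q84, Beloved, and Circe → score 5.
Dune: beats Kindred, 1Q84, and Beloved; loses to The Overstory and Circe → score 3.
Kindred: beats 1Q84 and Beloved; loses to The Overstory, Dune, and Circe → score 2.
1Q84: beats Beloved and Circe; loses to The Overstory, Dune, and Kindred → score 2.
Beloved: beats Circe; loses to The Overstory, Dune, Kindred, and 1Q84 → score 1.
Circe: beats Dune and Kindred; loses to The Overstory, 1Q84, and Beloved → score 2.
The Overstory has the best pairwise record.

The Overstory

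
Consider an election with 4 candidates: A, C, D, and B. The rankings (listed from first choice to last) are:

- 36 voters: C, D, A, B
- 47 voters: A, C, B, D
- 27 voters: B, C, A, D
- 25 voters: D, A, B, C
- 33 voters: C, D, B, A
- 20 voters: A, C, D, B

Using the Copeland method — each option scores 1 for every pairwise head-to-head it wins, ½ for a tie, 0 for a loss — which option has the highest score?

A: beats B; ties D; loses to C → score 1.5.
C: beats A, D, and B → score 3.
D: beats B; ties A; loses to C → score 1.5.
B: loses to A, C, and D → score 0.
C has the best pairwise record.

C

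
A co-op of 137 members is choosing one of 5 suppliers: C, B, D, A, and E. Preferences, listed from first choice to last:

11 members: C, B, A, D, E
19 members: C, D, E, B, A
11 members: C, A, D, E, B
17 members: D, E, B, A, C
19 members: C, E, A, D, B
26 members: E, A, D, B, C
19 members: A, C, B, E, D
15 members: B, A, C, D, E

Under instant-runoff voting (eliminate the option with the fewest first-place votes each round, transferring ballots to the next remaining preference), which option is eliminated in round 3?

Round 1: C 60, B 15, D 17, A 19, E 26. Eliminate B.
Round 2: C 60, D 17, A 34, E 26. Eliminate D.
Round 3: C 60, A 34, E 43. Eliminate A.

A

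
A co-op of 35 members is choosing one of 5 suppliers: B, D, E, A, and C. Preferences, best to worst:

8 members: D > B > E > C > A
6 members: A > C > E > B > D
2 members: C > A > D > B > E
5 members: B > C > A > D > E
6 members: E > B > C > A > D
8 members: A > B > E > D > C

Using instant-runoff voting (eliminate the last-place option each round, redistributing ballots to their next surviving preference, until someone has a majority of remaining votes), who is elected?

A

Round 1: B 5, D 8, E 6, A 14, C 2. Eliminate C.
Round 2: B 5, D 8, E 6, A 16. Eliminate B.
Round 3: D 8, E 6, A 21. A has a majority.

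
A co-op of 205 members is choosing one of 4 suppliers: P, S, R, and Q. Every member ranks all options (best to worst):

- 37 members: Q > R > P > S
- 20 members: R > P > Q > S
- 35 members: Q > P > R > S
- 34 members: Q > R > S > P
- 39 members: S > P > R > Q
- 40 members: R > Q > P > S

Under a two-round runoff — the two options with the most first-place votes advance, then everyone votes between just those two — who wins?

Round 1 first-place votes: P 0, S 39, R 60, Q 106.
Q and R advance.
Runoff: Q is preferred to R by 106 voters; R by 99.
Q wins the runoff.

Q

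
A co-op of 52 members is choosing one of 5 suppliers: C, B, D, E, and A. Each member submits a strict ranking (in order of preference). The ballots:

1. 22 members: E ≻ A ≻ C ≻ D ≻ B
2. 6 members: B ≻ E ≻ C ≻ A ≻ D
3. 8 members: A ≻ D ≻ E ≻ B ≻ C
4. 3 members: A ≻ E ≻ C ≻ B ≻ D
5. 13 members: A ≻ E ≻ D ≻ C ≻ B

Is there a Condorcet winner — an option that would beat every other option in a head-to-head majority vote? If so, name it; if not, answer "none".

E

E vs C: 52–0 for E.
E vs B: 46–6 for E.
E vs D: 44–8 for E.
E vs A: 28–24 for E.
E beats every other option head-to-head.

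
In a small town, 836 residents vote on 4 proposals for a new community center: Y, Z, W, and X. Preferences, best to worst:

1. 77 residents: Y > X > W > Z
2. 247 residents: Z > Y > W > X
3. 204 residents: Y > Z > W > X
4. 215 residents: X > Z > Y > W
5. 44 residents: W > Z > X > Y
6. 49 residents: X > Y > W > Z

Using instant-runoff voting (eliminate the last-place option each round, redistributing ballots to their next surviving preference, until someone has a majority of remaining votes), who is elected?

Z

Round 1: Y 281, Z 247, W 44, X 264. Eliminate W.
Round 2: Y 281, Z 291, X 264. Eliminate X.
Round 3: Y 330, Z 506. Z has a majority.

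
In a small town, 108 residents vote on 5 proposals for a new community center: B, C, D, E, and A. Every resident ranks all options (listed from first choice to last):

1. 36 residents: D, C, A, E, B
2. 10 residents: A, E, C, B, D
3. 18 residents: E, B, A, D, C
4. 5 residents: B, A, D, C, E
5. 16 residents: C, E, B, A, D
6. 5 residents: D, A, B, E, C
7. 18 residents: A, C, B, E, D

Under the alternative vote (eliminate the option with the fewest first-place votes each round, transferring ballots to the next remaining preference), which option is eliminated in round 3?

Round 1: B 5, C 16, D 41, E 18, A 28. Eliminate B.
Round 2: C 16, D 41, E 18, A 33. Eliminate C.
Round 3: D 41, E 34, A 33. Eliminate A.

A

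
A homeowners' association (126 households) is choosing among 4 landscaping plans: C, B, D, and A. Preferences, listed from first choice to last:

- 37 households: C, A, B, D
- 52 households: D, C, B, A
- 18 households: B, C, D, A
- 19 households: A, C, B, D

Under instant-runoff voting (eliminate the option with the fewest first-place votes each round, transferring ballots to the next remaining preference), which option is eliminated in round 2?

Round 1: C 37, B 18, D 52, A 19. Eliminate B.
Round 2: C 55, D 52, A 19. Eliminate A.

A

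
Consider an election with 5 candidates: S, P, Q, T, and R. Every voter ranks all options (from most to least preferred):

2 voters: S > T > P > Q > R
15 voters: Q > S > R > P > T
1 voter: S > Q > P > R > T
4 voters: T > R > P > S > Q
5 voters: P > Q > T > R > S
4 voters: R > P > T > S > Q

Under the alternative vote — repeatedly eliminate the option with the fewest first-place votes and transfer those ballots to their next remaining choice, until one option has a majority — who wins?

Round 1: S 3, P 5, Q 15, T 4, R 4. Eliminate S.
Round 2: P 5, Q 16, T 6, R 4. Q has a majority.

Q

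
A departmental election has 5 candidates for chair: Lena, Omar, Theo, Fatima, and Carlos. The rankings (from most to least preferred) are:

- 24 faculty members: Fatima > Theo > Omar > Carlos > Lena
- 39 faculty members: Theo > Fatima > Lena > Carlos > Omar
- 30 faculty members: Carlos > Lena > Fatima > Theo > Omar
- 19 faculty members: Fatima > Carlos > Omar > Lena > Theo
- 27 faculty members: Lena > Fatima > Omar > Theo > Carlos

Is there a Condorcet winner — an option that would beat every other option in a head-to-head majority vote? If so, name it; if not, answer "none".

Fatima vs Lena: 82–57 for Fatima.
Fatima vs Omar: 139–0 for Fatima.
Fatima vs Theo: 100–39 for Fatima.
Fatima vs Carlos: 109–30 for Fatima.
Fatima beats every other option head-to-head.

Fatima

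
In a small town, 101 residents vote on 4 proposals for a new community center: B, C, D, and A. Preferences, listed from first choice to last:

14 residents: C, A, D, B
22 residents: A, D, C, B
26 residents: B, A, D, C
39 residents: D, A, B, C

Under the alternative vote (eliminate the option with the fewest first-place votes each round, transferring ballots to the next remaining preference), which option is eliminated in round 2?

Round 1: B 26, C 14, D 39, A 22. Eliminate C.
Round 2: B 26, D 39, A 36. Eliminate B.

B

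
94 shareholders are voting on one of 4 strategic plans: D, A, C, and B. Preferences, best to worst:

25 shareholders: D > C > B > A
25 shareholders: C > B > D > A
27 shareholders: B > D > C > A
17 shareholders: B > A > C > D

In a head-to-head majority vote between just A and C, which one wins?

Voters preferring A to C: 17; preferring C to A: 77.
C wins the head-to-head.

C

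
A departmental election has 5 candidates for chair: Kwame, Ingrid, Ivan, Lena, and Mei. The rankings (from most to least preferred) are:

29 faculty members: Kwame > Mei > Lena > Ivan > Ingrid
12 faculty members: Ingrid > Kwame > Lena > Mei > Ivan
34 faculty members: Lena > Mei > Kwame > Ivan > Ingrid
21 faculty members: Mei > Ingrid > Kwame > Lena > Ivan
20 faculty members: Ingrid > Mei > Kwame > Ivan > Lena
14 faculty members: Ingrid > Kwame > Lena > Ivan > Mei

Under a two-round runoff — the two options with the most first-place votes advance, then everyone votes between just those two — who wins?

Ingrid

Round 1 first-place votes: Kwame 29, Ingrid 46, Ivan 0, Lena 34, Mei 21.
Ingrid and Lena advance.
Runoff: Ingrid is preferred to Lena by 67 voters; Lena by 63.
Ingrid wins the runoff.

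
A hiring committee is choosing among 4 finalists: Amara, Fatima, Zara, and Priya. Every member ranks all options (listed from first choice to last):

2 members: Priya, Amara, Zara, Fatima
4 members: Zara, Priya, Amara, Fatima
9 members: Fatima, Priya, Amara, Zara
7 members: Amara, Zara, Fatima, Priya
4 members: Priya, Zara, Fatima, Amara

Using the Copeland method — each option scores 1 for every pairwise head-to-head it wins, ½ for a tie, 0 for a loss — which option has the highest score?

Priya

Amara: beats Zara; ties Fatima; loses to Priya → score 1.5.
Fatima: beats Priya; ties Amara; loses to Zara → score 1.5.
Zara: beats Fatima; loses to Amara and Priya → score 1.
Priya: beats Amara and Zara; loses to Fatima → score 2.
Priya has the best pairwise record.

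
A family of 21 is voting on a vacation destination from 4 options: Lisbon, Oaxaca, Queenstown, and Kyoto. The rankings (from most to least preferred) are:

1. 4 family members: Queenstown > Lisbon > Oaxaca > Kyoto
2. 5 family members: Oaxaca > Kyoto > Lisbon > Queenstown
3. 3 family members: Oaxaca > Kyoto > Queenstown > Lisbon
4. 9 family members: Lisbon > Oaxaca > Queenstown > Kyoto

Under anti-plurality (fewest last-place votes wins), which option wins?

Oaxaca

Last-place votes: Lisbon 3, Oaxaca 0, Queenstown 5, Kyoto 13.
Oaxaca is ranked last by the fewest voters, so Oaxaca wins.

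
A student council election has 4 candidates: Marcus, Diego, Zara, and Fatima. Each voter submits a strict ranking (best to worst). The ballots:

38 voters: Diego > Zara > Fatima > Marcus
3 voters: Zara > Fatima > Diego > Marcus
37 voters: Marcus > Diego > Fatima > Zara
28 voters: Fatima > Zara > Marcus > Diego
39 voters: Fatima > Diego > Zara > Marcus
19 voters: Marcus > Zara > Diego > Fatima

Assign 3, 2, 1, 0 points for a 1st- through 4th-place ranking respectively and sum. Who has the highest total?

Marcus: 38·0 + 3·0 + 37·3 + 28·1 + 39·0 + 19·3 = 196
Diego: 38·3 + 3·1 + 37·2 + 28·0 + 39·2 + 19·1 = 288
Zara: 38·2 + 3·3 + 37·0 + 28·2 + 39·1 + 19·2 = 218
Fatima: 38·1 + 3·2 + 37·1 + 28·3 + 39·3 + 19·0 = 282
Diego has the highest Borda score (288).

Diego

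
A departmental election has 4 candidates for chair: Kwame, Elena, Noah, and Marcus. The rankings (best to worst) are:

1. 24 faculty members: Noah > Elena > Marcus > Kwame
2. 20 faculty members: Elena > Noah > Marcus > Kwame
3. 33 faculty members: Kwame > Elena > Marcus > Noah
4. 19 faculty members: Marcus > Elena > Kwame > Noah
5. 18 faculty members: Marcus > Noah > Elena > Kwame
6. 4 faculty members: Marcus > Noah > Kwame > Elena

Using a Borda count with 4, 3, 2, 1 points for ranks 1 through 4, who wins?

Elena

Kwame: 24·1 + 20·1 + 33·4 + 19·2 + 18·1 + 4·2 = 240
Elena: 24·3 + 20·4 + 33·3 + 19·3 + 18·2 + 4·1 = 348
Noah: 24·4 + 20·3 + 33·1 + 19·1 + 18·3 + 4·3 = 274
Marcus: 24·2 + 20·2 + 33·2 + 19·4 + 18·4 + 4·4 = 318
Elena has the highest Borda score (348).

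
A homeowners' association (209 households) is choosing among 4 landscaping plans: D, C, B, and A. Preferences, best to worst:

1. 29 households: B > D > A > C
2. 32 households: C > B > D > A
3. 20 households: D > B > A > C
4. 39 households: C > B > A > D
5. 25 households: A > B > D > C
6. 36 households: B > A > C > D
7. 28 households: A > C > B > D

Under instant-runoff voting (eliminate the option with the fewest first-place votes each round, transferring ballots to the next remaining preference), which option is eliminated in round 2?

Round 1: D 20, C 71, B 65, A 53. Eliminate D.
Round 2: C 71, B 85, A 53. Eliminate A.

A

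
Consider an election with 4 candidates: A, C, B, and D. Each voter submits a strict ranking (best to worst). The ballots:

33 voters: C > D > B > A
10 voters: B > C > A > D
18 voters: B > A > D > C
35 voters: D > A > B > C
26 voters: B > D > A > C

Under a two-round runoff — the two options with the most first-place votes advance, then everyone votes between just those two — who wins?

Round 1 first-place votes: A 0, C 33, B 54, D 35.
B and D advance.
Runoff: B is preferred to D by 54 voters; D by 68.
D wins the runoff.

D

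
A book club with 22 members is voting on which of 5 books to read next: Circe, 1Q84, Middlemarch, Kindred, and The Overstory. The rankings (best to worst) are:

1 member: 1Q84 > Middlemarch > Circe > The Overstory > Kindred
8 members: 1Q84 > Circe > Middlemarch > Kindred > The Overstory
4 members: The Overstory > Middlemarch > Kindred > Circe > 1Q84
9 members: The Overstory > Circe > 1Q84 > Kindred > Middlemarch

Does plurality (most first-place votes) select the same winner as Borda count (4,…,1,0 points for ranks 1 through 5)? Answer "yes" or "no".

Plurality — first-place votes: Circe 0, 1Q84 9, Middlemarch 0, Kindred 0, The Overstory 13. Winner: The Overstory.
Borda — scores: Circe 57, 1Q84 54, Middlemarch 31, Kindred 25, The Overstory 53. Winner: Circe.
The two methods disagree.

no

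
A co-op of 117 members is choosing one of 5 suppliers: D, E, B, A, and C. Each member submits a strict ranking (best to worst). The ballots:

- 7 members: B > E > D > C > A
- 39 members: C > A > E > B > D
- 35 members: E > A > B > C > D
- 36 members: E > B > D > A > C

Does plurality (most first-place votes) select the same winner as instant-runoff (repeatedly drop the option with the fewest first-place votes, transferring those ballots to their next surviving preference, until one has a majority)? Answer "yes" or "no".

yes

Plurality — first-place votes: D 0, E 71, B 7, A 0, C 39. Winner: E.
Instant-runoff — R1 D 0, E 71, B 7, A 0, C 39 (E winner). Winner: E.
The two methods agree.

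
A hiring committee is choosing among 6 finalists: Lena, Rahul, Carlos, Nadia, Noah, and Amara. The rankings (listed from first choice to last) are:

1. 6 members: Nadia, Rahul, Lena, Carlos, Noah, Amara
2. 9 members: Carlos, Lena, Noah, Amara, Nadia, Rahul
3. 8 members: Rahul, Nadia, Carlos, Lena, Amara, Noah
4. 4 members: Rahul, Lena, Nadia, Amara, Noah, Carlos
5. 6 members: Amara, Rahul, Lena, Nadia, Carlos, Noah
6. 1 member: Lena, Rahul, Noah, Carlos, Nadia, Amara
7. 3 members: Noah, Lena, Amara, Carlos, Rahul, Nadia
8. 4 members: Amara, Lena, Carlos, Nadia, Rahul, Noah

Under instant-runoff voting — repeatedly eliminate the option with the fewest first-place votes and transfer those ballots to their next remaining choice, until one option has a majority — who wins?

Amara

Round 1: Lena 1, Rahul 12, Carlos 9, Nadia 6, Noah 3, Amara 10. Eliminate Lena.
Round 2: Rahul 13, Carlos 9, Nadia 6, Noah 3, Amara 10. Eliminate Noah.
Round 3: Rahul 13, Carlos 9, Nadia 6, Amara 13. Eliminate Nadia.
Round 4: Rahul 19, Carlos 9, Amara 13. Eliminate Carlos.
Round 5: Rahul 19, Amara 22. Amara has a majority.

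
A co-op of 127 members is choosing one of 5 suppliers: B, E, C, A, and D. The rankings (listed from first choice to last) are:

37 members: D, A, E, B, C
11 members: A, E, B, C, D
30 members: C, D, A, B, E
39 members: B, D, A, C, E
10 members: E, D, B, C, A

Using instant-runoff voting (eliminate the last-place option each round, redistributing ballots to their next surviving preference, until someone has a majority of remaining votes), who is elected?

Round 1: B 39, E 10, C 30, A 11, D 37. Eliminate E.
Round 2: B 39, C 30, A 11, D 47. Eliminate A.
Round 3: B 50, C 30, D 47. Eliminate C.
Round 4: B 50, D 77. D has a majority.

D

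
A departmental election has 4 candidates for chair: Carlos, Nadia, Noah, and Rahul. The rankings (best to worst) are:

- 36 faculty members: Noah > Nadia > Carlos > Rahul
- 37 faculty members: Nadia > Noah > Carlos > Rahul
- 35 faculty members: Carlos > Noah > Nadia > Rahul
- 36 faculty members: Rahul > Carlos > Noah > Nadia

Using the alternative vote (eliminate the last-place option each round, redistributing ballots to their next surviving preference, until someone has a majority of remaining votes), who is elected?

Round 1: Carlos 35, Nadia 37, Noah 36, Rahul 36. Eliminate Carlos.
Round 2: Nadia 37, Noah 71, Rahul 36. Eliminate Rahul.
Round 3: Nadia 37, Noah 107. Noah has a majority.

Noah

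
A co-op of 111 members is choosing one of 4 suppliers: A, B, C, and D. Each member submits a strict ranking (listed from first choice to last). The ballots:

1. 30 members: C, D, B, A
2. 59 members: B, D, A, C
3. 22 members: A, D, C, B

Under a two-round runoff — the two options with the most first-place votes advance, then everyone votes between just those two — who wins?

B

Round 1 first-place votes: A 22, B 59, C 30, D 0.
B and C advance.
Runoff: B is preferred to C by 59 voters; C by 52.
B wins the runoff.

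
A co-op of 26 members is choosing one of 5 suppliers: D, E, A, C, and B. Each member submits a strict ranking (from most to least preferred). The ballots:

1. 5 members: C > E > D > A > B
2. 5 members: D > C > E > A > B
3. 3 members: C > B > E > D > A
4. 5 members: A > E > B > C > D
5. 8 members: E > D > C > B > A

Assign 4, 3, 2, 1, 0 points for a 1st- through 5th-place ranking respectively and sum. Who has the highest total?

E

D: 5·2 + 5·4 + 3·1 + 5·0 + 8·3 = 57
E: 5·3 + 5·2 + 3·2 + 5·3 + 8·4 = 78
A: 5·1 + 5·1 + 3·0 + 5·4 + 8·0 = 30
C: 5·4 + 5·3 + 3·4 + 5·1 + 8·2 = 68
B: 5·0 + 5·0 + 3·3 + 5·2 + 8·1 = 27
E has the highest Borda score (78).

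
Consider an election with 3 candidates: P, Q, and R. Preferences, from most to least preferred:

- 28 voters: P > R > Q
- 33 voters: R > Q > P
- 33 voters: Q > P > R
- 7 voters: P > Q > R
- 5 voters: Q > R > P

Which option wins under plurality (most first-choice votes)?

Q

First-place votes: P 35, Q 38, R 33.
Q has the most first-place votes.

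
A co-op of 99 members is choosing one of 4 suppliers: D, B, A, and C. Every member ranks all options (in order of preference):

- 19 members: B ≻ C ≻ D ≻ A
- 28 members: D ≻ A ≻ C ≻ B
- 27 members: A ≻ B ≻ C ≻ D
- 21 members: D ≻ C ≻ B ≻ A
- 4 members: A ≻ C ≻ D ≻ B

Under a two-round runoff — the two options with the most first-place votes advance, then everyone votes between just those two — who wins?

Round 1 first-place votes: D 49, B 19, A 31, C 0.
D and A advance.
Runoff: D is preferred to A by 68 voters; A by 31.
D wins the runoff.

D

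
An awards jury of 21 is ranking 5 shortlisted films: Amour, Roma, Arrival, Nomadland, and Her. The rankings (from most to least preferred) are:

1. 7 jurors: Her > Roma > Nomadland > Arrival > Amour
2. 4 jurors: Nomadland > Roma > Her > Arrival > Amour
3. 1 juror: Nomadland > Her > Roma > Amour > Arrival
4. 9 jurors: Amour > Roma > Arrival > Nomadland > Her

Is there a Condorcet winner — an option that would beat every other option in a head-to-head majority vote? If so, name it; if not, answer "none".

Roma vs Amour: 12–9 for Roma.
Roma vs Arrival: 21–0 for Roma.
Roma vs Nomadland: 16–5 for Roma.
Roma vs Her: 13–8 for Roma.
Roma beats every other option head-to-head.

Roma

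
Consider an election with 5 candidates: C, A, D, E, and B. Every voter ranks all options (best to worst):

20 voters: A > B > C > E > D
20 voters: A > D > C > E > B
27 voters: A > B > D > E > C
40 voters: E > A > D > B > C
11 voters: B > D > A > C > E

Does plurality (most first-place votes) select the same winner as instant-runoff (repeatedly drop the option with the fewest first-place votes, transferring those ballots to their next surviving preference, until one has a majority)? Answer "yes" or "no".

Plurality — first-place votes: C 0, A 67, D 0, E 40, B 11. Winner: A.
Instant-runoff — R1 C 0, A 67, D 0, E 40, B 11 (A winner). Winner: A.
The two methods agree.

yes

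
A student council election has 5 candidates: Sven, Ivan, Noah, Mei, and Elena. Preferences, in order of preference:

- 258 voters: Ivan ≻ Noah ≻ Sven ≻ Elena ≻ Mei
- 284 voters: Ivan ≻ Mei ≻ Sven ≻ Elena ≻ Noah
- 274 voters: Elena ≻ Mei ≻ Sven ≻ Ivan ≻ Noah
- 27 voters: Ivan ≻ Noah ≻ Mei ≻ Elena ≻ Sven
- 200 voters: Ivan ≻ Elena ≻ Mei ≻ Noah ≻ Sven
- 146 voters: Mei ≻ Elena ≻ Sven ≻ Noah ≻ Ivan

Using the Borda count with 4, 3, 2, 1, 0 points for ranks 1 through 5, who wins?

Sven: 258·2 + 284·2 + 274·2 + 27·0 + 200·0 + 146·2 = 1924
Ivan: 258·4 + 284·4 + 274·1 + 27·4 + 200·4 + 146·0 = 3350
Noah: 258·3 + 284·0 + 274·0 + 27·3 + 200·1 + 146·1 = 1201
Mei: 258·0 + 284·3 + 274·3 + 27·2 + 200·2 + 146·4 = 2712
Elena: 258·1 + 284·1 + 274·4 + 27·1 + 200·3 + 146·3 = 2703
Ivan has the highest Borda score (3350).

Ivan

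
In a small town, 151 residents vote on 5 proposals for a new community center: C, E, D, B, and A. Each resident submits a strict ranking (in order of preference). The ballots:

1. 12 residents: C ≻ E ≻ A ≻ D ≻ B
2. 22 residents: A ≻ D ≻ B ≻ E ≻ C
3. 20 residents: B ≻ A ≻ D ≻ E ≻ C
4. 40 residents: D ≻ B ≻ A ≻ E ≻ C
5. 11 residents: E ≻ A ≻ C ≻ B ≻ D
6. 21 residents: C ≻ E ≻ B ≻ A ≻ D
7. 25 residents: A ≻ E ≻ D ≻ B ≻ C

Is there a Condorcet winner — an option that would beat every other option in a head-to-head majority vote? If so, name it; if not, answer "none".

none

Checking pairwise contests:
E beats C 118–33.
D beats E 82–69.
A beats D 111–40.
D beats B 99–52.
B beats A 81–70.
Every option loses at least one head-to-head, so there is no Condorcet winner.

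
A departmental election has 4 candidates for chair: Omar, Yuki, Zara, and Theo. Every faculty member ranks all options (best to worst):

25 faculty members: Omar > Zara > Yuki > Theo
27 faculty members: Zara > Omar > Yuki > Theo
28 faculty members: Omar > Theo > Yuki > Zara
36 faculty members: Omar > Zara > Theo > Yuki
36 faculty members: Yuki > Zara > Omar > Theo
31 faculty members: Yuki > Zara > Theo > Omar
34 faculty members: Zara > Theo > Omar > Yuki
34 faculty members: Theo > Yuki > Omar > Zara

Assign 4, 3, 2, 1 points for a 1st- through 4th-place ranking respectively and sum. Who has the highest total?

Zara

Omar: 25·4 + 27·3 + 28·4 + 36·4 + 36·2 + 31·1 + 34·2 + 34·2 = 676
Yuki: 25·2 + 27·2 + 28·2 + 36·1 + 36·4 + 31·4 + 34·1 + 34·3 = 600
Zara: 25·3 + 27·4 + 28·1 + 36·3 + 36·3 + 31·3 + 34·4 + 34·1 = 690
Theo: 25·1 + 27·1 + 28·3 + 36·2 + 36·1 + 31·2 + 34·3 + 34·4 = 544
Zara has the highest Borda score (690).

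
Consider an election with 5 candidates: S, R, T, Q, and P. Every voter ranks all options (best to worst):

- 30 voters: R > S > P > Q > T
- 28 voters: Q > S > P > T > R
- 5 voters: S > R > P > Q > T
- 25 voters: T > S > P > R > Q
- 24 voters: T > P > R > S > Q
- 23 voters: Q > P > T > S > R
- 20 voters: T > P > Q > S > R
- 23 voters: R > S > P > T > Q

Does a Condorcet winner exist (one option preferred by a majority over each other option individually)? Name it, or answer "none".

Checking pairwise contests:
T beats S 92–86.
S beats R 101–77.
P beats T 109–69.
S beats Q 107–71.
S beats P 111–67.
Every option loses at least one head-to-head, so there is no Condorcet winner.

none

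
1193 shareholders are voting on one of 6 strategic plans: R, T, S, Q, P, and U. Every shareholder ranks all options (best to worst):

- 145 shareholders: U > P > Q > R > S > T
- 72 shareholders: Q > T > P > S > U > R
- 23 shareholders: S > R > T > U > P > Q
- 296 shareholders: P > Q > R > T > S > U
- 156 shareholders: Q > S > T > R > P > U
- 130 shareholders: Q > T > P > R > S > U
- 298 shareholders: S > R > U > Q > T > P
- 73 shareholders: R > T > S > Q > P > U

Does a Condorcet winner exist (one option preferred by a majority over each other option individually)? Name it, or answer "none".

Q vs R: 799–394 for Q.
Q vs T: 1097–96 for Q.
Q vs S: 799–394 for Q.
Q vs P: 729–464 for Q.
Q vs U: 727–466 for Q.
Q beats every other option head-to-head.

Q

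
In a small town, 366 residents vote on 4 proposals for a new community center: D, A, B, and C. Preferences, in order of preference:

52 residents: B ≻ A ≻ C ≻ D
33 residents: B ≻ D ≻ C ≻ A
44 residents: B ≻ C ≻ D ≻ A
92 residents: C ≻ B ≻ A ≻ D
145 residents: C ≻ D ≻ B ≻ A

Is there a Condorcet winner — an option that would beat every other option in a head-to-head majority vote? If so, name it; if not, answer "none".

C

C vs D: 333–33 for C.
C vs A: 314–52 for C.
C vs B: 237–129 for C.
C beats every other option head-to-head.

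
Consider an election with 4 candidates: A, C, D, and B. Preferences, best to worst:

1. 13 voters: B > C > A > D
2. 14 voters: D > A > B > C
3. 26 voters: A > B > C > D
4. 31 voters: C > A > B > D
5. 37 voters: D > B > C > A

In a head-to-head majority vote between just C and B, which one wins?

B

Voters preferring C to B: 31; preferring B to C: 90.
B wins the head-to-head.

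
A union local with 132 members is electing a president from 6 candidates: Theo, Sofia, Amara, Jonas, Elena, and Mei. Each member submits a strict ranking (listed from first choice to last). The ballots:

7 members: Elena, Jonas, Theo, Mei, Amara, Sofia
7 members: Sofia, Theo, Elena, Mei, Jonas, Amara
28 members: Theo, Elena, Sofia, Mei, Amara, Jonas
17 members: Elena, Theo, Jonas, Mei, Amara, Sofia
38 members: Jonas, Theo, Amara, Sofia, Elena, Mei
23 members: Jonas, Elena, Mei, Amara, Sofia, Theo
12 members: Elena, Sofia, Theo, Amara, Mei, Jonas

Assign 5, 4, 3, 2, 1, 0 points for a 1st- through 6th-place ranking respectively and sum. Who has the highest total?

Theo: 7·3 + 7·4 + 28·5 + 17·4 + 38·4 + 23·0 + 12·3 = 445
Sofia: 7·0 + 7·5 + 28·3 + 17·0 + 38·2 + 23·1 + 12·4 = 266
Amara: 7·1 + 7·0 + 28·1 + 17·1 + 38·3 + 23·2 + 12·2 = 236
Jonas: 7·4 + 7·1 + 28·0 + 17·3 + 38·5 + 23·5 + 12·0 = 391
Elena: 7·5 + 7·3 + 28·4 + 17·5 + 38·1 + 23·4 + 12·5 = 443
Mei: 7·2 + 7·2 + 28·2 + 17·2 + 38·0 + 23·3 + 12·1 = 199
Theo has the highest Borda score (445).

Theo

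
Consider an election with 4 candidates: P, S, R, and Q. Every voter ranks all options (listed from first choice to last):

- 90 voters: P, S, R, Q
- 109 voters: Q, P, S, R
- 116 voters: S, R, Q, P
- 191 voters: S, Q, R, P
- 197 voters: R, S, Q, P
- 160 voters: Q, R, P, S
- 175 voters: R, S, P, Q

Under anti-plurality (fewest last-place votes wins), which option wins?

Last-place votes: P 504, S 160, R 109, Q 265.
R is ranked last by the fewest voters, so R wins.

R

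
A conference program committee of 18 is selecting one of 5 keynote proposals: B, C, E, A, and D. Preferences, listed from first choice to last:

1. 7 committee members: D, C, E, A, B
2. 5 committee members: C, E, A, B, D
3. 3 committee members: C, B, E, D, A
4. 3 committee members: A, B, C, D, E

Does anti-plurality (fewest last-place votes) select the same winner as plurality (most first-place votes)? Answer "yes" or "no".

Anti-plurality — last-place votes: B 7, C 0, E 3, A 3, D 5. Winner: C.
Plurality — first-place votes: B 0, C 8, E 0, A 3, D 7. Winner: C.
The two methods agree.

yes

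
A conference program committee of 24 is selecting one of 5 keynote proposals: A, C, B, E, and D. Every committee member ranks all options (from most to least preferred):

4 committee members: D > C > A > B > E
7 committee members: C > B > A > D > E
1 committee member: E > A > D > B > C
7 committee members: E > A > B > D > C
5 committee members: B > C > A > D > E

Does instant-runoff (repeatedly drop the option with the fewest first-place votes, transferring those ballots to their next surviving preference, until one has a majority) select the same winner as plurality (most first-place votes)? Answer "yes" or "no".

Instant-runoff — R1 A 0, C 7, B 5, E 8, D 4 (A out); R2 C 7, B 5, E 8, D 4 (D out); R3 C 11, B 5, E 8 (B out); R4 C 16, E 8 (C winner). Winner: C.
Plurality — first-place votes: A 0, C 7, B 5, E 8, D 4. Winner: E.
The two methods disagree.

no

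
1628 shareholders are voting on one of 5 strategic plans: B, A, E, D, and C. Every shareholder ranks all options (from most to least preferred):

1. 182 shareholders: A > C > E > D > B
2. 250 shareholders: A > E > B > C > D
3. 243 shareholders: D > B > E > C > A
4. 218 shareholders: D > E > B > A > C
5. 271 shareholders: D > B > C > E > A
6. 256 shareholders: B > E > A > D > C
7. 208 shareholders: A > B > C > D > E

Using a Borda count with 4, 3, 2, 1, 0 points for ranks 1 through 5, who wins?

B

B: 182·0 + 250·2 + 243·3 + 218·2 + 271·3 + 256·4 + 208·3 = 4126
A: 182·4 + 250·4 + 243·0 + 218·1 + 271·0 + 256·2 + 208·4 = 3290
E: 182·2 + 250·3 + 243·2 + 218·3 + 271·1 + 256·3 + 208·0 = 3293
D: 182·1 + 250·0 + 243·4 + 218·4 + 271·4 + 256·1 + 208·1 = 3574
C: 182·3 + 250·1 + 243·1 + 218·0 + 271·2 + 256·0 + 208·2 = 1997
B has the highest Borda score (4126).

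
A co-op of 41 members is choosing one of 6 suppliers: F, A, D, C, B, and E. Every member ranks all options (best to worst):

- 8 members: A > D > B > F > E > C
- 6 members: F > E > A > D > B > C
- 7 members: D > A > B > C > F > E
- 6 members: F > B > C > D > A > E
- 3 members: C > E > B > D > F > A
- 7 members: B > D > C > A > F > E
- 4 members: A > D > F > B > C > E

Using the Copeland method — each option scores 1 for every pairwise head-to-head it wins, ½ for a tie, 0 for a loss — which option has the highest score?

D

F: beats C and E; loses to A, D, and B → score 2.
A: beats F, C, B, and E; loses to D → score 4.
D: beats F, A, C, B, and E → score 5.
C: beats E; loses to F, A, D, and B → score 1.
B: beats F, C, and E; loses to A and D → score 3.
E: loses to F, A, D, C, and B → score 0.
D has the best pairwise record.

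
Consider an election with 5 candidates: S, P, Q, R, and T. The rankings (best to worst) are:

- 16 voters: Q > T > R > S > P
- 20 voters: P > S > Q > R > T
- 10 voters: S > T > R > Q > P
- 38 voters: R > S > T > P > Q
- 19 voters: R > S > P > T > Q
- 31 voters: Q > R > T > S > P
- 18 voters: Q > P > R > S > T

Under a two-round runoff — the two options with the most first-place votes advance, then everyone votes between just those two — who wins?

Round 1 first-place votes: S 10, P 20, Q 65, R 57, T 0.
Q and R advance.
Runoff: Q is preferred to R by 85 voters; R by 67.
Q wins the runoff.

Q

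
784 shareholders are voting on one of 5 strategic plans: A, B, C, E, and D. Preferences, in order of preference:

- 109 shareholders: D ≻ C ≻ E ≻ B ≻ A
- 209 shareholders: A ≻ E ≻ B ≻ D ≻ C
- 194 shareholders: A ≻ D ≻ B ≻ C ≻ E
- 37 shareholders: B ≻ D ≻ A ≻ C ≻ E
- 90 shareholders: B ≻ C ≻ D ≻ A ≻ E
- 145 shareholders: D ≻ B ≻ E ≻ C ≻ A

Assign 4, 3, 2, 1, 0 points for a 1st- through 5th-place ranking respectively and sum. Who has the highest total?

D

A: 109·0 + 209·4 + 194·4 + 37·2 + 90·1 + 145·0 = 1776
B: 109·1 + 209·2 + 194·2 + 37·4 + 90·4 + 145·3 = 1858
C: 109·3 + 209·0 + 194·1 + 37·1 + 90·3 + 145·1 = 973
E: 109·2 + 209·3 + 194·0 + 37·0 + 90·0 + 145·2 = 1135
D: 109·4 + 209·1 + 194·3 + 37·3 + 90·2 + 145·4 = 2098
D has the highest Borda score (2098).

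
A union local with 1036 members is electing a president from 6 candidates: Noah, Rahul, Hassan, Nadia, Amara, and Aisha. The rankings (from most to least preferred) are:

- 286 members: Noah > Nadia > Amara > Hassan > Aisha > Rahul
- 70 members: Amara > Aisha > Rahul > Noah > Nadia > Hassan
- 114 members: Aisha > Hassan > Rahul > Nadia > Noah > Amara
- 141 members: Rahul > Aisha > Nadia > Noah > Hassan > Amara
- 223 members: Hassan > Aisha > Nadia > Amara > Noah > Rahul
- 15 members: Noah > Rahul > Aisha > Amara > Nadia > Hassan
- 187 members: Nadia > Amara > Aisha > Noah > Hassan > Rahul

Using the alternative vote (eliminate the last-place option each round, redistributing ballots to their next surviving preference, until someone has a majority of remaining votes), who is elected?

Aisha

Round 1: Noah 301, Rahul 141, Hassan 223, Nadia 187, Amara 70, Aisha 114. Eliminate Amara.
Round 2: Noah 301, Rahul 141, Hassan 223, Nadia 187, Aisha 184. Eliminate Rahul.
Round 3: Noah 301, Hassan 223, Nadia 187, Aisha 325. Eliminate Nadia.
Round 4: Noah 301, Hassan 223, Aisha 512. Eliminate Hassan.
Round 5: Noah 301, Aisha 735. Aisha has a majority.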